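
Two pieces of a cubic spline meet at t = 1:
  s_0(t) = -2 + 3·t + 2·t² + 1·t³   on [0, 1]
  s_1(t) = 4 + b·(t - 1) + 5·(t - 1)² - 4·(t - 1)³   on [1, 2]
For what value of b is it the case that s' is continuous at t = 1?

s_0'(t) = 3 + 4·t + 3·t², so s_0'(1) = 10. On the right, s_1'(1) = b, so b = 10.

10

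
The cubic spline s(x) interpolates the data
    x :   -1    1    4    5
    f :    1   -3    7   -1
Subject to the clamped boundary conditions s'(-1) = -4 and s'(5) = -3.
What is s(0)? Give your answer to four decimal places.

-2.6987

Let M_i = s''(x_i). Step sizes h_i = 2, 3, 1; slopes of the chords Δ_i = (y_(i+1) - y_i)/h_i = -2, 10/3, -8.
  2·M_0 + 10·M_1 + 3·M_2 = 6(Δ_1 - Δ_0) = 32
  3·M_1 + 8·M_2 + 1·M_3 = 6(Δ_2 - Δ_1) = -68
Clamped end conditions give two more equations: 2h_0·M_0 + h_0·M_1 = 6(Δ_0 - s'(-1)) = 12 and h_2·M_2 + 2h_2·M_3 = 6(s'(5) - Δ_2) = 30.
Hence M_0 = -31/39, M_1 = 296/39, M_2 = -550/39, M_3 = 860/39.
On [-1, 1], s(x) = 1 - 4·(x + 1) - 31/78·(x + 1)² + 109/156·(x + 1)³.
With (x + 1) = 1: s(0) = -421/156.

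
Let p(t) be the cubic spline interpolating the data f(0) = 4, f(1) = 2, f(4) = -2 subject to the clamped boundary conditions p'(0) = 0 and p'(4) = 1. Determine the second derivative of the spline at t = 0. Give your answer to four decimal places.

Write M_i for p''(x_i). With h_i = 1, 3 and divided differences Δ_i = -2, -4/3, the continuity of p' gives the tridiagonal system
  1·M_0 + 8·M_1 + 3·M_2 = 6(Δ_1 - Δ_0) = 4
Clamped end conditions give two more equations: 2h_0·M_0 + h_0·M_1 = 6(Δ_0 - p'(0)) = -12 and h_1·M_1 + 2h_1·M_2 = 6(p'(4) - Δ_1) = 14.
Hence M_0 = -25/4, M_1 = 1/2, M_2 = 25/12.

-6.2500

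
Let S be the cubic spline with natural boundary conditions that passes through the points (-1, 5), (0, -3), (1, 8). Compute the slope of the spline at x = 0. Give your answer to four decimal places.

1.5000

With M_i denoting the second derivative at x_i, h_i = 1, 1, and Δ_i = (y_(i+1) − y_i)/h_i = -8, 11:
  1·M_0 + 4·M_1 + 1·M_2 = 6(Δ_1 - Δ_0) = 114
Natural end conditions: M_0 = M_2 = 0.
Solving the tridiagonal system: M_0 = 0, M_1 = 57/2, M_2 = 0.
On [0, 1], S'(x) = b_1 + 2c_1·x + 3d_1·x² with b_1 = Δ_1 - h_1(2M_1 + M_2)/6 = 3/2, c_1 = M_1/2 = 57/4, d_1 = (M_2 - M_1)/(6h_1) = -19/4. So S'(0) = 3/2.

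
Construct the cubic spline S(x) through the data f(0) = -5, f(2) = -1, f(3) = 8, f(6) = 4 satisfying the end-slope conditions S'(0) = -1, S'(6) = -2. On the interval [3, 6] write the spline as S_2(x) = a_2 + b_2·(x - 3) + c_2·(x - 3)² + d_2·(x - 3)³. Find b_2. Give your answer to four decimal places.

6.9286

With M_i denoting the second derivative at x_i, h_i = 2, 1, 3, and Δ_i = (y_(i+1) − y_i)/h_i = 2, 9, -4/3:
  2·M_0 + 6·M_1 + 1·M_2 = 6(Δ_1 - Δ_0) = 42
  1·M_1 + 8·M_2 + 3·M_3 = 6(Δ_2 - Δ_1) = -62
Clamped end conditions give two more equations: 2h_0·M_0 + h_0·M_1 = 6(Δ_0 - S'(0)) = 18 and h_2·M_2 + 2h_2·M_3 = 6(S'(6) - Δ_2) = -4.
Solving: M_0 = 1/7, M_1 = 61/7, M_2 = -74/7, M_3 = 97/21.
On [3, 6], with S_2(x) = a_2 + b_2·(x - 3) + c_2·(x - 3)² + d_2·(x - 3)³: c_2 = M_2/2 = -37/7, d_2 = (M_3 - M_2)/(6h_2) = 319/378, b_2 = Δ_2 - h_2(2M_2 + M_3)/6 = 97/14.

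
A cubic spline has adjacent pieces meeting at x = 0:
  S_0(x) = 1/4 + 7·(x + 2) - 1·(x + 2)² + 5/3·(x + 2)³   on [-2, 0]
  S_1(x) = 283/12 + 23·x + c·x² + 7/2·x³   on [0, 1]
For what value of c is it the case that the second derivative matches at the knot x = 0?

9

S_0''(x) = -2 + 10·(x + 2), so S_0''(0) = 18. On the right, S_1''(0) = 2c, so c = 9.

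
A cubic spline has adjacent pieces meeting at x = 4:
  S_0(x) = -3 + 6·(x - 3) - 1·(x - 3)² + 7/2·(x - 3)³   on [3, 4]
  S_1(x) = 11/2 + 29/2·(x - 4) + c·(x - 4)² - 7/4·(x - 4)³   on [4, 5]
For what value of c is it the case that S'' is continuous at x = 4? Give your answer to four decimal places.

S_0''(x) = -2 + 21·(x - 3), so S_0''(4) = 19. On the right, S_1''(4) = 2c, so c = 19/2.

9.5000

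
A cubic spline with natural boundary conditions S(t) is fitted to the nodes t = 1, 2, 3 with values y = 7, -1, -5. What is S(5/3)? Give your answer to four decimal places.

With σ_i denoting the second derivative at x_i, h_i = 1, 1, and Δ_i = (y_(i+1) − y_i)/h_i = -8, -4:
  1·σ_0 + 4·σ_1 + 1·σ_2 = 6(Δ_1 - Δ_0) = 24
Natural end conditions: σ_0 = σ_2 = 0.
Hence σ_0 = 0, σ_1 = 6, σ_2 = 0.
On [1, 2], S(t) = 7 - 9·(t - 1) + 0·(t - 1)² + 1·(t - 1)³.
With (t - 1) = 2/3: S(5/3) = 35/27.

1.2963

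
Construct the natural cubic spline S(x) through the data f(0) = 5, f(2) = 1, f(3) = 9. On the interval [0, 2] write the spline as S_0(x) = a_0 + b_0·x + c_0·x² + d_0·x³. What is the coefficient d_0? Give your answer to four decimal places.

Let M_i = S''(x_i). Step sizes h_i = 2, 1; slopes of the chords Δ_i = (y_(i+1) - y_i)/h_i = -2, 8.
  2·M_0 + 6·M_1 + 1·M_2 = 6(Δ_1 - Δ_0) = 60
Natural end conditions: M_0 = M_2 = 0.
Solving: M_0 = 0, M_1 = 10, M_2 = 0.
On [0, 2], with S_0(x) = a_0 + b_0·x + c_0·x² + d_0·x³: c_0 = M_0/2 = 0, d_0 = (M_1 - M_0)/(6h_0) = 5/6, b_0 = Δ_0 - h_0(2M_0 + M_1)/6 = -16/3.

0.8333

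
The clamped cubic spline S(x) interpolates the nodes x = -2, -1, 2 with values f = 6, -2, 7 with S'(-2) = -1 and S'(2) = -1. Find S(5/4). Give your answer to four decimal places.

With M_i denoting the second derivative at x_i, h_i = 1, 3, and Δ_i = (y_(i+1) − y_i)/h_i = -8, 3:
  1·M_0 + 8·M_1 + 3·M_2 = 6(Δ_1 - Δ_0) = 66
Clamped end conditions give two more equations: 2h_0·M_0 + h_0·M_1 = 6(Δ_0 - S'(-2)) = -42 and h_1·M_1 + 2h_1·M_2 = 6(S'(2) - Δ_1) = -24.
Hence M_0 = -117/4, M_1 = 33/2, M_2 = -49/4.
On [-1, 2], S(x) = -2 - 59/8·(x + 1) + 33/4·(x + 1)² - 115/72·(x + 1)³.
With (x + 1) = 9/4: S(5/4) = 2549/512.

4.9785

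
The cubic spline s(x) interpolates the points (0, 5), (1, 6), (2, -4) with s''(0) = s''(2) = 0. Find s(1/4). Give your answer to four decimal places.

5.8945

With M_i denoting the second derivative at x_i, h_i = 1, 1, and Δ_i = (y_(i+1) − y_i)/h_i = 1, -10:
  1·M_0 + 4·M_1 + 1·M_2 = 6(Δ_1 - Δ_0) = -66
Natural end conditions: M_0 = M_2 = 0.
Hence M_0 = 0, M_1 = -33/2, M_2 = 0.
On [0, 1], s(x) = 5 + 15/4·x + 0·x² - 11/4·x³.
With x = 1/4: s(1/4) = 1509/256.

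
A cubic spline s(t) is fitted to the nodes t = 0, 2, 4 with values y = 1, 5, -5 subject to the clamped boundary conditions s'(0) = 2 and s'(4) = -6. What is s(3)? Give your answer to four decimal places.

With m_i denoting the second derivative at x_i, h_i = 2, 2, and Δ_i = (y_(i+1) − y_i)/h_i = 2, -5:
  2·m_0 + 8·m_1 + 2·m_2 = 6(Δ_1 - Δ_0) = -42
Clamped end conditions give two more equations: 2h_0·m_0 + h_0·m_1 = 6(Δ_0 - s'(0)) = 0 and h_1·m_1 + 2h_1·m_2 = 6(s'(4) - Δ_1) = -6.
Solving: m_0 = 13/4, m_1 = -13/2, m_2 = 7/4.
On [2, 4], s(t) = 5 - 5/4·(t - 2) - 13/4·(t - 2)² + 11/16·(t - 2)³.
With (t - 2) = 1: s(3) = 19/16.

1.1875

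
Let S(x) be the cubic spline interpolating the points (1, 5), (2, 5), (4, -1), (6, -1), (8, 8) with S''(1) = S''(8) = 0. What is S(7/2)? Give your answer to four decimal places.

With m_i denoting the second derivative at x_i, h_i = 1, 2, 2, 2, and Δ_i = (y_(i+1) − y_i)/h_i = 0, -3, 0, 9/2:
  1·m_0 + 6·m_1 + 2·m_2 = 6(Δ_1 - Δ_0) = -18
  2·m_1 + 8·m_2 + 2·m_3 = 6(Δ_2 - Δ_1) = 18
  2·m_2 + 8·m_3 + 2·m_4 = 6(Δ_3 - Δ_2) = 27
Natural end conditions: m_0 = m_4 = 0.
Solving: m_0 = 0, m_1 = -315/82, m_2 = 207/82, m_3 = 225/82, m_4 = 0.
On [2, 4], S(x) = 5 - 105/82·(x - 2) - 315/164·(x - 2)² + 87/164·(x - 2)³.
With (x - 2) = 3/2: S(7/2) = 719/1312.

0.5480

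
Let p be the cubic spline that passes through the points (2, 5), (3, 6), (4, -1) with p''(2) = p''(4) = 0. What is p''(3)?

With σ_i denoting the second derivative at x_i, h_i = 1, 1, and Δ_i = (y_(i+1) − y_i)/h_i = 1, -7:
  1·σ_0 + 4·σ_1 + 1·σ_2 = 6(Δ_1 - Δ_0) = -48
Natural end conditions: σ_0 = σ_2 = 0.
Solving the tridiagonal system: σ_0 = 0, σ_1 = -12, σ_2 = 0.

-12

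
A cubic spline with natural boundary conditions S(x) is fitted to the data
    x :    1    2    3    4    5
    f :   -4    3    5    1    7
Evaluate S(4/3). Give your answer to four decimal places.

-1.4497

Write m_i for S''(x_i). With h_i = 1, 1, 1, 1 and divided differences Δ_i = 7, 2, -4, 6, the continuity of S' gives the tridiagonal system
  1·m_0 + 4·m_1 + 1·m_2 = 6(Δ_1 - Δ_0) = -30
  1·m_1 + 4·m_2 + 1·m_3 = 6(Δ_2 - Δ_1) = -36
  1·m_2 + 4·m_3 + 1·m_4 = 6(Δ_3 - Δ_2) = 60
Natural end conditions: m_0 = m_4 = 0.
Solving: m_0 = 0, m_1 = -123/28, m_2 = -87/7, m_3 = 507/28, m_4 = 0.
On [1, 2], S(x) = -4 + 433/56·(x - 1) + 0·(x - 1)² - 41/56·(x - 1)³.
With (x - 1) = 1/3: S(4/3) = -274/189.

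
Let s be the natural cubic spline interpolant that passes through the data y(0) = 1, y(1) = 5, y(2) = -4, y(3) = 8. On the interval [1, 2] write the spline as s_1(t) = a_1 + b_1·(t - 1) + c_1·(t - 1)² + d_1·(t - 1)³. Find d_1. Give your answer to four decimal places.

11.3333

Let M_i = s''(x_i). Step sizes h_i = 1, 1, 1; slopes of the chords Δ_i = (y_(i+1) - y_i)/h_i = 4, -9, 12.
  1·M_0 + 4·M_1 + 1·M_2 = 6(Δ_1 - Δ_0) = -78
  1·M_1 + 4·M_2 + 1·M_3 = 6(Δ_2 - Δ_1) = 126
Natural end conditions: M_0 = M_3 = 0.
Hence M_0 = 0, M_1 = -146/5, M_2 = 194/5, M_3 = 0.
On [1, 2], with s_1(t) = a_1 + b_1·(t - 1) + c_1·(t - 1)² + d_1·(t - 1)³: c_1 = M_1/2 = -73/5, d_1 = (M_2 - M_1)/(6h_1) = 34/3, b_1 = Δ_1 - h_1(2M_1 + M_2)/6 = -86/15.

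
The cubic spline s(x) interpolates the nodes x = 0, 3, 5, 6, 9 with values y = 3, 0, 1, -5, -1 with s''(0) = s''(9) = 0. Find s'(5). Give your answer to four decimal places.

With m_i denoting the second derivative at x_i, h_i = 3, 2, 1, 3, and Δ_i = (y_(i+1) − y_i)/h_i = -1, 1/2, -6, 4/3:
  3·m_0 + 10·m_1 + 2·m_2 = 6(Δ_1 - Δ_0) = 9
  2·m_1 + 6·m_2 + 1·m_3 = 6(Δ_2 - Δ_1) = -39
  1·m_2 + 8·m_3 + 3·m_4 = 6(Δ_3 - Δ_2) = 44
Natural end conditions: m_0 = m_4 = 0.
Solving the tridiagonal system: m_0 = 0, m_1 = 1135/438, m_2 = -1852/219, m_3 = 1436/219, m_4 = 0.
On [5, 6], s'(x) = b_2 + 2c_2·(x - 5) + 3d_2·(x - 5)² with b_2 = Δ_2 - h_2(2m_2 + m_3)/6 = -312/73, c_2 = m_2/2 = -926/219, d_2 = (m_3 - m_2)/(6h_2) = 548/219. So s'(5) = -312/73.

-4.2740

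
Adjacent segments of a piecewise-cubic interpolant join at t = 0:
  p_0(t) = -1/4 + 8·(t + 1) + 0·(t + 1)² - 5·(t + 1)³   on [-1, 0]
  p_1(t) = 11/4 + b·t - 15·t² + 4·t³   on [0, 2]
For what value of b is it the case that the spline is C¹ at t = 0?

-7

p_0'(t) = 8 + 0·(t + 1) - 15·(t + 1)², so p_0'(0) = -7. On the right, p_1'(0) = b, so b = -7.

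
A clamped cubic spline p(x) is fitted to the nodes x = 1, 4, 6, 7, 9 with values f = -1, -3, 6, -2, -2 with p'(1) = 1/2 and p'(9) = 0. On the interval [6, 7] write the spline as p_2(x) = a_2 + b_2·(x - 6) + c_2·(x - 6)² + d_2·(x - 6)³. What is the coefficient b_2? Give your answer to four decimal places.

With σ_i denoting the second derivative at x_i, h_i = 3, 2, 1, 2, and Δ_i = (y_(i+1) − y_i)/h_i = -2/3, 9/2, -8, 0:
  3·σ_0 + 10·σ_1 + 2·σ_2 = 6(Δ_1 - Δ_0) = 31
  2·σ_1 + 6·σ_2 + 1·σ_3 = 6(Δ_2 - Δ_1) = -75
  1·σ_2 + 6·σ_3 + 2·σ_4 = 6(Δ_3 - Δ_2) = 48
Clamped end conditions give two more equations: 2h_0·σ_0 + h_0·σ_1 = 6(Δ_0 - p'(1)) = -7 and h_3·σ_3 + 2h_3·σ_4 = 6(p'(9) - Δ_3) = 0.
Solving: σ_0 = -2375/453, σ_1 = 1231/151, σ_2 = -2627/151, σ_3 = 1975/151, σ_4 = -1975/302.
On [6, 7], with p_2(x) = a_2 + b_2·(x - 6) + c_2·(x - 6)² + d_2·(x - 6)³: c_2 = σ_2/2 = -2627/302, d_2 = (σ_3 - σ_2)/(6h_2) = 767/151, b_2 = Δ_2 - h_2(2σ_2 + σ_3)/6 = -1323/302.

-4.3808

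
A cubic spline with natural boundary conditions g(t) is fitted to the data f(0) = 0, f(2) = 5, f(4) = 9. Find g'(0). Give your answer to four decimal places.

Let m_i = g''(x_i). Step sizes h_i = 2, 2; slopes of the chords Δ_i = (y_(i+1) - y_i)/h_i = 5/2, 2.
  2·m_0 + 8·m_1 + 2·m_2 = 6(Δ_1 - Δ_0) = -3
Natural end conditions: m_0 = m_2 = 0.
Forward elimination and back-substitution give m_0 = 0, m_1 = -3/8, m_2 = 0.
On [0, 2], g'(t) = b_0 + 2c_0·t + 3d_0·t² with b_0 = Δ_0 - h_0(2m_0 + m_1)/6 = 21/8, c_0 = m_0/2 = 0, d_0 = (m_1 - m_0)/(6h_0) = -1/32. So g'(0) = 21/8.

2.6250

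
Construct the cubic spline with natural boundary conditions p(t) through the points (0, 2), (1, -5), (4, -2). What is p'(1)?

Put M_i = p'' at the i-th knot. Here h = (1, 3) and Δ = (-7, 1), so the interior equations h_(i-1)·M_(i-1) + 2(h_(i-1)+h_i)·M_i + h_i·M_(i+1) = 6(Δ_i − Δ_(i-1)) read
  1·M_0 + 8·M_1 + 3·M_2 = 6(Δ_1 - Δ_0) = 48
Natural end conditions: M_0 = M_2 = 0.
Hence M_0 = 0, M_1 = 6, M_2 = 0.
On [1, 4], p'(t) = b_1 + 2c_1·(t - 1) + 3d_1·(t - 1)² with b_1 = Δ_1 - h_1(2M_1 + M_2)/6 = -5, c_1 = M_1/2 = 3, d_1 = (M_2 - M_1)/(6h_1) = -1/3. So p'(1) = -5.

-5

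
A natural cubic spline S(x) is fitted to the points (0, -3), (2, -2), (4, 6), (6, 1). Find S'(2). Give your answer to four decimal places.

Write σ_i for S''(x_i). With h_i = 2, 2, 2 and divided differences Δ_i = 1/2, 4, -5/2, the continuity of S' gives the tridiagonal system
  2·σ_0 + 8·σ_1 + 2·σ_2 = 6(Δ_1 - Δ_0) = 21
  2·σ_1 + 8·σ_2 + 2·σ_3 = 6(Δ_2 - Δ_1) = -39
Natural end conditions: σ_0 = σ_3 = 0.
Forward elimination and back-substitution give σ_0 = 0, σ_1 = 41/10, σ_2 = -59/10, σ_3 = 0.
On [2, 4], S'(x) = b_1 + 2c_1·(x - 2) + 3d_1·(x - 2)² with b_1 = Δ_1 - h_1(2σ_1 + σ_2)/6 = 97/30, c_1 = σ_1/2 = 41/20, d_1 = (σ_2 - σ_1)/(6h_1) = -5/6. So S'(2) = 97/30.

3.2333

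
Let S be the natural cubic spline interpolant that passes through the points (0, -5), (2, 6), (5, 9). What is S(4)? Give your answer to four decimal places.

9.2000

Write σ_i for S''(x_i). With h_i = 2, 3 and divided differences Δ_i = 11/2, 1, the continuity of S' gives the tridiagonal system
  2·σ_0 + 10·σ_1 + 3·σ_2 = 6(Δ_1 - Δ_0) = -27
Natural end conditions: σ_0 = σ_2 = 0.
Solving the tridiagonal system: σ_0 = 0, σ_1 = -27/10, σ_2 = 0.
On [2, 5], S(x) = 6 + 37/10·(x - 2) - 27/20·(x - 2)² + 3/20·(x - 2)³.
With (x - 2) = 2: S(4) = 46/5.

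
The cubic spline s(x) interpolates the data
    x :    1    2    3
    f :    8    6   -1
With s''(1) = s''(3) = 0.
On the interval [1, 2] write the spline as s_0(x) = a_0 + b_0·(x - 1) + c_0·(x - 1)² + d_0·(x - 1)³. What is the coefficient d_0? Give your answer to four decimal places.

Put M_i = s'' at the i-th knot. Here h = (1, 1) and Δ = (-2, -7), so the interior equations h_(i-1)·M_(i-1) + 2(h_(i-1)+h_i)·M_i + h_i·M_(i+1) = 6(Δ_i − Δ_(i-1)) read
  1·M_0 + 4·M_1 + 1·M_2 = 6(Δ_1 - Δ_0) = -30
Natural end conditions: M_0 = M_2 = 0.
Solving: M_0 = 0, M_1 = -15/2, M_2 = 0.
On [1, 2], with s_0(x) = a_0 + b_0·(x - 1) + c_0·(x - 1)² + d_0·(x - 1)³: c_0 = M_0/2 = 0, d_0 = (M_1 - M_0)/(6h_0) = -5/4, b_0 = Δ_0 - h_0(2M_0 + M_1)/6 = -3/4.

-1.2500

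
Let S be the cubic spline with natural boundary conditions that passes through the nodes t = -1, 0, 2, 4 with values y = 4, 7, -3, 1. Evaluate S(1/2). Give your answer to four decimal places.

5.5909

Put M_i = S'' at the i-th knot. Here h = (1, 2, 2) and Δ = (3, -5, 2), so the interior equations h_(i-1)·M_(i-1) + 2(h_(i-1)+h_i)·M_i + h_i·M_(i+1) = 6(Δ_i − Δ_(i-1)) read
  1·M_0 + 6·M_1 + 2·M_2 = 6(Δ_1 - Δ_0) = -48
  2·M_1 + 8·M_2 + 2·M_3 = 6(Δ_2 - Δ_1) = 42
Natural end conditions: M_0 = M_3 = 0.
Solving the tridiagonal system: M_0 = 0, M_1 = -117/11, M_2 = 87/11, M_3 = 0.
On [0, 2], S(t) = 7 - 6/11·t - 117/22·t² + 17/11·t³.
With t = 1/2: S(1/2) = 123/22.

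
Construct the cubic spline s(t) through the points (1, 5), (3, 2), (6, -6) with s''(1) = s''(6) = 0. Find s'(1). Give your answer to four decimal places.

-1.2667

With M_i denoting the second derivative at x_i, h_i = 2, 3, and Δ_i = (y_(i+1) − y_i)/h_i = -3/2, -8/3:
  2·M_0 + 10·M_1 + 3·M_2 = 6(Δ_1 - Δ_0) = -7
Natural end conditions: M_0 = M_2 = 0.
Solving: M_0 = 0, M_1 = -7/10, M_2 = 0.
On [1, 3], s'(t) = b_0 + 2c_0·(t - 1) + 3d_0·(t - 1)² with b_0 = Δ_0 - h_0(2M_0 + M_1)/6 = -19/15, c_0 = M_0/2 = 0, d_0 = (M_1 - M_0)/(6h_0) = -7/120. So s'(1) = -19/15.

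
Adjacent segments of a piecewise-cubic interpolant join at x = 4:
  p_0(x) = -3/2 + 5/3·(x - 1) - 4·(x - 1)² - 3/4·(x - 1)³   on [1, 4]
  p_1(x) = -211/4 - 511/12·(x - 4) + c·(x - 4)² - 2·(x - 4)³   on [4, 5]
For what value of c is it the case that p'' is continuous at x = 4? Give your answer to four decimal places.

-10.7500

p_0''(x) = -8 - 9/2·(x - 1), so p_0''(4) = -43/2. On the right, p_1''(4) = 2c, so c = -43/4.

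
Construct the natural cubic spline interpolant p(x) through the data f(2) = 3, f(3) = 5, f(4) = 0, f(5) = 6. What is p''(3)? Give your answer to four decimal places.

-15.6000

Write σ_i for p''(x_i). With h_i = 1, 1, 1 and divided differences Δ_i = 2, -5, 6, the continuity of p' gives the tridiagonal system
  1·σ_0 + 4·σ_1 + 1·σ_2 = 6(Δ_1 - Δ_0) = -42
  1·σ_1 + 4·σ_2 + 1·σ_3 = 6(Δ_2 - Δ_1) = 66
Natural end conditions: σ_0 = σ_3 = 0.
Hence σ_0 = 0, σ_1 = -78/5, σ_2 = 102/5, σ_3 = 0.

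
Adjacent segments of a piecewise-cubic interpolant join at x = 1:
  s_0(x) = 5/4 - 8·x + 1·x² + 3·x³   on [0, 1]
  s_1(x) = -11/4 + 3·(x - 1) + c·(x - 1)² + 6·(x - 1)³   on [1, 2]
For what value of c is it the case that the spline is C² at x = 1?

s_0''(x) = 2 + 18·x, so s_0''(1) = 20. On the right, s_1''(1) = 2c, so c = 10.

10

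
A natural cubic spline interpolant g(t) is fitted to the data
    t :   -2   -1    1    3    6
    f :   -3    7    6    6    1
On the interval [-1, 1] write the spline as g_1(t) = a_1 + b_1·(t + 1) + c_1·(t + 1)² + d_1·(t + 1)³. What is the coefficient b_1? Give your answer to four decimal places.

6.0833

With m_i denoting the second derivative at x_i, h_i = 1, 2, 2, 3, and Δ_i = (y_(i+1) − y_i)/h_i = 10, -1/2, 0, -5/3:
  1·m_0 + 6·m_1 + 2·m_2 = 6(Δ_1 - Δ_0) = -63
  2·m_1 + 8·m_2 + 2·m_3 = 6(Δ_2 - Δ_1) = 3
  2·m_2 + 10·m_3 + 3·m_4 = 6(Δ_3 - Δ_2) = -10
Natural end conditions: m_0 = m_4 = 0.
Solving: m_0 = 0, m_1 = -47/4, m_2 = 15/4, m_3 = -7/4, m_4 = 0.
On [-1, 1], with g_1(t) = a_1 + b_1·(t + 1) + c_1·(t + 1)² + d_1·(t + 1)³: c_1 = m_1/2 = -47/8, d_1 = (m_2 - m_1)/(6h_1) = 31/24, b_1 = Δ_1 - h_1(2m_1 + m_2)/6 = 73/12.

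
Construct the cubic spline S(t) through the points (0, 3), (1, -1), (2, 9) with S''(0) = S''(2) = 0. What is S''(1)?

21

Put M_i = S'' at the i-th knot. Here h = (1, 1) and Δ = (-4, 10), so the interior equations h_(i-1)·M_(i-1) + 2(h_(i-1)+h_i)·M_i + h_i·M_(i+1) = 6(Δ_i − Δ_(i-1)) read
  1·M_0 + 4·M_1 + 1·M_2 = 6(Δ_1 - Δ_0) = 84
Natural end conditions: M_0 = M_2 = 0.
Hence M_0 = 0, M_1 = 21, M_2 = 0.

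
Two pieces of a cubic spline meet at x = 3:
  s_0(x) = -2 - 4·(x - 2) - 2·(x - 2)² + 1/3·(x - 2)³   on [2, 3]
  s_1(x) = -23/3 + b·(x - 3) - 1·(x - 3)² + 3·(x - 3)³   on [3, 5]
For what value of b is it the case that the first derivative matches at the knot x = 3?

s_0'(x) = -4 - 4·(x - 2) + 1·(x - 2)², so s_0'(3) = -7. On the right, s_1'(3) = b, so b = -7.

-7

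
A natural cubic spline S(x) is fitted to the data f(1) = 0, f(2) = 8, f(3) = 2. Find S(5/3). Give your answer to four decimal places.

With σ_i denoting the second derivative at x_i, h_i = 1, 1, and Δ_i = (y_(i+1) − y_i)/h_i = 8, -6:
  1·σ_0 + 4·σ_1 + 1·σ_2 = 6(Δ_1 - Δ_0) = -84
Natural end conditions: σ_0 = σ_2 = 0.
Hence σ_0 = 0, σ_1 = -21, σ_2 = 0.
On [1, 2], S(x) = 0 + 23/2·(x - 1) + 0·(x - 1)² - 7/2·(x - 1)³.
With (x - 1) = 2/3: S(5/3) = 179/27.

6.6296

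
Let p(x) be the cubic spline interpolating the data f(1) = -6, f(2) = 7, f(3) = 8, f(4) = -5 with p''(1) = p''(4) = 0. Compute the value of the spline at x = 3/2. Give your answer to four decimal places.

With σ_i denoting the second derivative at x_i, h_i = 1, 1, 1, and Δ_i = (y_(i+1) − y_i)/h_i = 13, 1, -13:
  1·σ_0 + 4·σ_1 + 1·σ_2 = 6(Δ_1 - Δ_0) = -72
  1·σ_1 + 4·σ_2 + 1·σ_3 = 6(Δ_2 - Δ_1) = -84
Natural end conditions: σ_0 = σ_3 = 0.
Hence σ_0 = 0, σ_1 = -68/5, σ_2 = -88/5, σ_3 = 0.
On [1, 2], p(x) = -6 + 229/15·(x - 1) + 0·(x - 1)² - 34/15·(x - 1)³.
With (x - 1) = 1/2: p(3/2) = 27/20.

1.3500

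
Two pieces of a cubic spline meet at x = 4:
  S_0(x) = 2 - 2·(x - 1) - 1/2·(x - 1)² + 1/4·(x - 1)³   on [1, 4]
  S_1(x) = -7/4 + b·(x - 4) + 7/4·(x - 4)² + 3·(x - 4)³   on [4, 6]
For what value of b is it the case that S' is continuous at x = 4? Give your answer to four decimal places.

S_0'(x) = -2 - 1·(x - 1) + 3/4·(x - 1)², so S_0'(4) = 7/4. On the right, S_1'(4) = b, so b = 7/4.

1.7500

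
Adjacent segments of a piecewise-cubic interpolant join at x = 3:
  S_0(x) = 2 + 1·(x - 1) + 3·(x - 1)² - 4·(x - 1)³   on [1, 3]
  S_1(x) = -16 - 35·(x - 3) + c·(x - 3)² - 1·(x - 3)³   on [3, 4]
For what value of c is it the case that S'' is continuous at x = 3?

S_0''(x) = 6 - 24·(x - 1), so S_0''(3) = -42. On the right, S_1''(3) = 2c, so c = -21.

-21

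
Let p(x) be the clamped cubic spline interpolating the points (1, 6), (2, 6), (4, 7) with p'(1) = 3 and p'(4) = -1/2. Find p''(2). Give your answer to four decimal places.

3.3333

Let M_i = p''(x_i). Step sizes h_i = 1, 2; slopes of the chords Δ_i = (y_(i+1) - y_i)/h_i = 0, 1/2.
  1·M_0 + 6·M_1 + 2·M_2 = 6(Δ_1 - Δ_0) = 3
Clamped end conditions give two more equations: 2h_0·M_0 + h_0·M_1 = 6(Δ_0 - p'(1)) = -18 and h_1·M_1 + 2h_1·M_2 = 6(p'(4) - Δ_1) = -6.
Solving the tridiagonal system: M_0 = -32/3, M_1 = 10/3, M_2 = -19/6.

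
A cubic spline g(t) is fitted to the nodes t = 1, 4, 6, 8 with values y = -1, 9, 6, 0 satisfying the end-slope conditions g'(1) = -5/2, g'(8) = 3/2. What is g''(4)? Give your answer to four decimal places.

Write M_i for g''(x_i). With h_i = 3, 2, 2 and divided differences Δ_i = 10/3, -3/2, -3, the continuity of g' gives the tridiagonal system
  3·M_0 + 10·M_1 + 2·M_2 = 6(Δ_1 - Δ_0) = -29
  2·M_1 + 8·M_2 + 2·M_3 = 6(Δ_2 - Δ_1) = -9
Clamped end conditions give two more equations: 2h_0·M_0 + h_0·M_1 = 6(Δ_0 - g'(1)) = 35 and h_2·M_2 + 2h_2·M_3 = 6(g'(8) - Δ_2) = 27.
Solving the tridiagonal system: M_0 = 928/111, M_1 = -187/37, M_2 = -131/74, M_3 = 565/74.

-5.0541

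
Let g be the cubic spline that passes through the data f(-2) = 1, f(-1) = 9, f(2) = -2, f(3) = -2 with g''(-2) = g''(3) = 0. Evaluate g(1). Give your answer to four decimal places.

Write M_i for g''(x_i). With h_i = 1, 3, 1 and divided differences Δ_i = 8, -11/3, 0, the continuity of g' gives the tridiagonal system
  1·M_0 + 8·M_1 + 3·M_2 = 6(Δ_1 - Δ_0) = -70
  3·M_1 + 8·M_2 + 1·M_3 = 6(Δ_2 - Δ_1) = 22
Natural end conditions: M_0 = M_3 = 0.
Solving: M_0 = 0, M_1 = -626/55, M_2 = 386/55, M_3 = 0.
On [-1, 2], g(t) = 9 + 694/165·(t + 1) - 313/55·(t + 1)² + 46/45·(t + 1)³.
With (t + 1) = 2: g(1) = 1399/495.

2.8263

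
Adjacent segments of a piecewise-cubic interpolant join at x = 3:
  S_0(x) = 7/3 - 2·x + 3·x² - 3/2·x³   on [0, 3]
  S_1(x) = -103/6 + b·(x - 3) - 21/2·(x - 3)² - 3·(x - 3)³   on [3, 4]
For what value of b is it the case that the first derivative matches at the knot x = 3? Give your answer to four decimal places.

-24.5000

S_0'(x) = -2 + 6·x - 9/2·x², so S_0'(3) = -49/2. On the right, S_1'(3) = b, so b = -49/2.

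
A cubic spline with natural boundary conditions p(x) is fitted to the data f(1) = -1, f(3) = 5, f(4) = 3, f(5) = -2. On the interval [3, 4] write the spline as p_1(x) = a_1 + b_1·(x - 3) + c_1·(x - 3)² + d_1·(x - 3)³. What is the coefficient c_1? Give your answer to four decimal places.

With M_i denoting the second derivative at x_i, h_i = 2, 1, 1, and Δ_i = (y_(i+1) − y_i)/h_i = 3, -2, -5:
  2·M_0 + 6·M_1 + 1·M_2 = 6(Δ_1 - Δ_0) = -30
  1·M_1 + 4·M_2 + 1·M_3 = 6(Δ_2 - Δ_1) = -18
Natural end conditions: M_0 = M_3 = 0.
Hence M_0 = 0, M_1 = -102/23, M_2 = -78/23, M_3 = 0.
On [3, 4], with p_1(x) = a_1 + b_1·(x - 3) + c_1·(x - 3)² + d_1·(x - 3)³: c_1 = M_1/2 = -51/23, d_1 = (M_2 - M_1)/(6h_1) = 4/23, b_1 = Δ_1 - h_1(2M_1 + M_2)/6 = 1/23.

-2.2174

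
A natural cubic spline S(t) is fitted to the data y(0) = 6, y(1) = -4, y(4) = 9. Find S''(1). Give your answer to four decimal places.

Put m_i = S'' at the i-th knot. Here h = (1, 3) and Δ = (-10, 13/3), so the interior equations h_(i-1)·m_(i-1) + 2(h_(i-1)+h_i)·m_i + h_i·m_(i+1) = 6(Δ_i − Δ_(i-1)) read
  1·m_0 + 8·m_1 + 3·m_2 = 6(Δ_1 - Δ_0) = 86
Natural end conditions: m_0 = m_2 = 0.
Hence m_0 = 0, m_1 = 43/4, m_2 = 0.

10.7500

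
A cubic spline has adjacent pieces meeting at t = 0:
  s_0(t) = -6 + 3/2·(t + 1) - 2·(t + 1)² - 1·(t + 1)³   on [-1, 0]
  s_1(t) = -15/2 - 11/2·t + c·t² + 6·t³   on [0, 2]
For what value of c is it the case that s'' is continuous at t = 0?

s_0''(t) = -4 - 6·(t + 1), so s_0''(0) = -10. On the right, s_1''(0) = 2c, so c = -5.

-5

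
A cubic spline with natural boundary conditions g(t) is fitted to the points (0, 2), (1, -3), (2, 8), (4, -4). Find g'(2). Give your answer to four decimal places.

8.6087

Write m_i for g''(x_i). With h_i = 1, 1, 2 and divided differences Δ_i = -5, 11, -6, the continuity of g' gives the tridiagonal system
  1·m_0 + 4·m_1 + 1·m_2 = 6(Δ_1 - Δ_0) = 96
  1·m_1 + 6·m_2 + 2·m_3 = 6(Δ_2 - Δ_1) = -102
Natural end conditions: m_0 = m_3 = 0.
Solving: m_0 = 0, m_1 = 678/23, m_2 = -504/23, m_3 = 0.
On [2, 4], g'(t) = b_2 + 2c_2·(t - 2) + 3d_2·(t - 2)² with b_2 = Δ_2 - h_2(2m_2 + m_3)/6 = 198/23, c_2 = m_2/2 = -252/23, d_2 = (m_3 - m_2)/(6h_2) = 42/23. So g'(2) = 198/23.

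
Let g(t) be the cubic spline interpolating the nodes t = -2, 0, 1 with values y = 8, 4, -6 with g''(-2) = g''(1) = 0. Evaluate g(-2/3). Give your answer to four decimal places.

7.3086

Let M_i = g''(x_i). Step sizes h_i = 2, 1; slopes of the chords Δ_i = (y_(i+1) - y_i)/h_i = -2, -10.
  2·M_0 + 6·M_1 + 1·M_2 = 6(Δ_1 - Δ_0) = -48
Natural end conditions: M_0 = M_2 = 0.
Solving: M_0 = 0, M_1 = -8, M_2 = 0.
On [-2, 0], g(t) = 8 + 2/3·(t + 2) + 0·(t + 2)² - 2/3·(t + 2)³.
With (t + 2) = 4/3: g(-2/3) = 592/81.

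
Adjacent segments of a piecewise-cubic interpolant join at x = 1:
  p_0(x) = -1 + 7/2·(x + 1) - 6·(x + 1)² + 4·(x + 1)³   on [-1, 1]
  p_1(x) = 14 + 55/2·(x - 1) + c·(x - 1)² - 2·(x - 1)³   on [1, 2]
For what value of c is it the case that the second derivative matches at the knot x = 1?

p_0''(x) = -12 + 24·(x + 1), so p_0''(1) = 36. On the right, p_1''(1) = 2c, so c = 18.

18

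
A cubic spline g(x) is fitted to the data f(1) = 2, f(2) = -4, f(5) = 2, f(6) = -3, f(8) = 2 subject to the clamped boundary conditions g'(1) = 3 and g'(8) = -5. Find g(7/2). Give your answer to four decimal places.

Let σ_i = g''(x_i). Step sizes h_i = 1, 3, 1, 2; slopes of the chords Δ_i = (y_(i+1) - y_i)/h_i = -6, 2, -5, 5/2.
  1·σ_0 + 8·σ_1 + 3·σ_2 = 6(Δ_1 - Δ_0) = 48
  3·σ_1 + 8·σ_2 + 1·σ_3 = 6(Δ_2 - Δ_1) = -42
  1·σ_2 + 6·σ_3 + 2·σ_4 = 6(Δ_3 - Δ_2) = 45
Clamped end conditions give two more equations: 2h_0·σ_0 + h_0·σ_1 = 6(Δ_0 - g'(1)) = -54 and h_3·σ_3 + 2h_3·σ_4 = 6(g'(8) - Δ_3) = -45.
Solving: σ_0 = -761/22, σ_1 = 167/11, σ_2 = -285/22, σ_3 = 177/11, σ_4 = -849/44.
On [2, 5], g(x) = -4 - 295/44·(x - 2) + 167/22·(x - 2)² - 619/396·(x - 2)³.
With (x - 2) = 3/2: g(7/2) = -793/352.

-2.2528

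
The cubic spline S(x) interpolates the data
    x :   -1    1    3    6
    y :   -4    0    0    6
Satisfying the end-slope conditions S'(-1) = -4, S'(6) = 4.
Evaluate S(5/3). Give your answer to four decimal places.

With σ_i denoting the second derivative at x_i, h_i = 2, 2, 3, and Δ_i = (y_(i+1) − y_i)/h_i = 2, 0, 2:
  2·σ_0 + 8·σ_1 + 2·σ_2 = 6(Δ_1 - Δ_0) = -12
  2·σ_1 + 10·σ_2 + 3·σ_3 = 6(Δ_2 - Δ_1) = 12
Clamped end conditions give two more equations: 2h_0·σ_0 + h_0·σ_1 = 6(Δ_0 - S'(-1)) = 36 and h_2·σ_2 + 2h_2·σ_3 = 6(S'(6) - Δ_2) = 12.
Solving the tridiagonal system: σ_0 = 422/37, σ_1 = -178/37, σ_2 = 68/37, σ_3 = 40/37.
On [1, 3], S(x) = 0 + 96/37·(x - 1) - 89/37·(x - 1)² + 41/74·(x - 1)³.
With (x - 1) = 2/3: S(5/3) = 824/999.

0.8248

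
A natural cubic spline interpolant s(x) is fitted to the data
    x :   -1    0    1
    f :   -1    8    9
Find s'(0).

5

Let σ_i = s''(x_i). Step sizes h_i = 1, 1; slopes of the chords Δ_i = (y_(i+1) - y_i)/h_i = 9, 1.
  1·σ_0 + 4·σ_1 + 1·σ_2 = 6(Δ_1 - Δ_0) = -48
Natural end conditions: σ_0 = σ_2 = 0.
Forward elimination and back-substitution give σ_0 = 0, σ_1 = -12, σ_2 = 0.
On [0, 1], s'(x) = b_1 + 2c_1·x + 3d_1·x² with b_1 = Δ_1 - h_1(2σ_1 + σ_2)/6 = 5, c_1 = σ_1/2 = -6, d_1 = (σ_2 - σ_1)/(6h_1) = 2. So s'(0) = 5.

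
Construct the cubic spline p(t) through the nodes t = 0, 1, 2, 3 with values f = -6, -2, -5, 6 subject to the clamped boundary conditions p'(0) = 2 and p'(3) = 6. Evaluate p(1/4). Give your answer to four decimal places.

With σ_i denoting the second derivative at x_i, h_i = 1, 1, 1, and Δ_i = (y_(i+1) − y_i)/h_i = 4, -3, 11:
  1·σ_0 + 4·σ_1 + 1·σ_2 = 6(Δ_1 - Δ_0) = -42
  1·σ_1 + 4·σ_2 + 1·σ_3 = 6(Δ_2 - Δ_1) = 84
Clamped end conditions give two more equations: 2h_0·σ_0 + h_0·σ_1 = 6(Δ_0 - p'(0)) = 12 and h_2·σ_2 + 2h_2·σ_3 = 6(p'(3) - Δ_2) = -30.
Forward elimination and back-substitution give σ_0 = 268/15, σ_1 = -356/15, σ_2 = 526/15, σ_3 = -488/15.
On [0, 1], p(t) = -6 + 2·t + 134/15·t² - 104/15·t³.
With t = 1/4: p(1/4) = -101/20.

-5.0500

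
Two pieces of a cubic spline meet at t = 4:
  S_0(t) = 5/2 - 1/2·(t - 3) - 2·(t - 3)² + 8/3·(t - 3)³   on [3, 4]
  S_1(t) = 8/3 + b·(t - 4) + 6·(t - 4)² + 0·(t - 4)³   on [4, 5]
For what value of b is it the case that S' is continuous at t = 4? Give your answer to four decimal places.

3.5000

S_0'(t) = -1/2 - 4·(t - 3) + 8·(t - 3)², so S_0'(4) = 7/2. On the right, S_1'(4) = b, so b = 7/2.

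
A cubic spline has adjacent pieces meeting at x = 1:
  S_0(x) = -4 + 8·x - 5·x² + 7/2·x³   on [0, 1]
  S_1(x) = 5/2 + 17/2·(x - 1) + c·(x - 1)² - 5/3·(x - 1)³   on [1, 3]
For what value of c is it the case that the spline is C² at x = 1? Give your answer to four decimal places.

S_0''(x) = -10 + 21·x, so S_0''(1) = 11. On the right, S_1''(1) = 2c, so c = 11/2.

5.5000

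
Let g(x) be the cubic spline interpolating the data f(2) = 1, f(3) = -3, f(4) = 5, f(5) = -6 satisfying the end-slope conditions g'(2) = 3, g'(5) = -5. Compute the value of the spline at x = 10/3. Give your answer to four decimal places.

-0.4074

Write M_i for g''(x_i). With h_i = 1, 1, 1 and divided differences Δ_i = -4, 8, -11, the continuity of g' gives the tridiagonal system
  1·M_0 + 4·M_1 + 1·M_2 = 6(Δ_1 - Δ_0) = 72
  1·M_1 + 4·M_2 + 1·M_3 = 6(Δ_2 - Δ_1) = -114
Clamped end conditions give two more equations: 2h_0·M_0 + h_0·M_1 = 6(Δ_0 - g'(2)) = -42 and h_2·M_2 + 2h_2·M_3 = 6(g'(5) - Δ_2) = 36.
Forward elimination and back-substitution give M_0 = -124/3, M_1 = 122/3, M_2 = -148/3, M_3 = 128/3.
On [3, 4], g(x) = -3 + 8/3·(x - 3) + 61/3·(x - 3)² - 15·(x - 3)³.
With (x - 3) = 1/3: g(10/3) = -11/27.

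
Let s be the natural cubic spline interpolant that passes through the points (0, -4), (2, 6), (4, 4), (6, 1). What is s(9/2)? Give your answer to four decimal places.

3.0750

Write m_i for s''(x_i). With h_i = 2, 2, 2 and divided differences Δ_i = 5, -1, -3/2, the continuity of s' gives the tridiagonal system
  2·m_0 + 8·m_1 + 2·m_2 = 6(Δ_1 - Δ_0) = -36
  2·m_1 + 8·m_2 + 2·m_3 = 6(Δ_2 - Δ_1) = -3
Natural end conditions: m_0 = m_3 = 0.
Forward elimination and back-substitution give m_0 = 0, m_1 = -47/10, m_2 = 4/5, m_3 = 0.
On [4, 6], s(t) = 4 - 61/30·(t - 4) + 2/5·(t - 4)² - 1/15·(t - 4)³.
With (t - 4) = 1/2: s(9/2) = 123/40.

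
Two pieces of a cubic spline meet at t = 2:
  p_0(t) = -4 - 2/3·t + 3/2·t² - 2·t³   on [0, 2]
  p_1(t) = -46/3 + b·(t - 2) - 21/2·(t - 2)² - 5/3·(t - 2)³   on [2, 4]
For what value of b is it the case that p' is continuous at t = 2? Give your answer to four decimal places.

-18.6667

p_0'(t) = -2/3 + 3·t - 6·t², so p_0'(2) = -56/3. On the right, p_1'(2) = b, so b = -56/3.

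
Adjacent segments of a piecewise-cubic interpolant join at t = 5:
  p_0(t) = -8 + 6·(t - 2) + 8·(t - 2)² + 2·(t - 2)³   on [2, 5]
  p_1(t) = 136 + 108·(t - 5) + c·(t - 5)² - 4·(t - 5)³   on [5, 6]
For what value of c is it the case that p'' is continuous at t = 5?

26

p_0''(t) = 16 + 12·(t - 2), so p_0''(5) = 52. On the right, p_1''(5) = 2c, so c = 26.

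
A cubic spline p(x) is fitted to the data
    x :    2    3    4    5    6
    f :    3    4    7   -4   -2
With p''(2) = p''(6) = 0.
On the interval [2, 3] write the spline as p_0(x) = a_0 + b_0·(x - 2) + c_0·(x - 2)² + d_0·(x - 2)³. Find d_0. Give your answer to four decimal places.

1.7679

Put M_i = p'' at the i-th knot. Here h = (1, 1, 1, 1) and Δ = (1, 3, -11, 2), so the interior equations h_(i-1)·M_(i-1) + 2(h_(i-1)+h_i)·M_i + h_i·M_(i+1) = 6(Δ_i − Δ_(i-1)) read
  1·M_0 + 4·M_1 + 1·M_2 = 6(Δ_1 - Δ_0) = 12
  1·M_1 + 4·M_2 + 1·M_3 = 6(Δ_2 - Δ_1) = -84
  1·M_2 + 4·M_3 + 1·M_4 = 6(Δ_3 - Δ_2) = 78
Natural end conditions: M_0 = M_4 = 0.
Solving the tridiagonal system: M_0 = 0, M_1 = 297/28, M_2 = -213/7, M_3 = 759/28, M_4 = 0.
On [2, 3], with p_0(x) = a_0 + b_0·(x - 2) + c_0·(x - 2)² + d_0·(x - 2)³: c_0 = M_0/2 = 0, d_0 = (M_1 - M_0)/(6h_0) = 99/56, b_0 = Δ_0 - h_0(2M_0 + M_1)/6 = -43/56.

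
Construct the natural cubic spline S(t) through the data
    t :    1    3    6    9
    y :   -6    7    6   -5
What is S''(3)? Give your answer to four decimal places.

-3.8919

Let σ_i = S''(x_i). Step sizes h_i = 2, 3, 3; slopes of the chords Δ_i = (y_(i+1) - y_i)/h_i = 13/2, -1/3, -11/3.
  2·σ_0 + 10·σ_1 + 3·σ_2 = 6(Δ_1 - Δ_0) = -41
  3·σ_1 + 12·σ_2 + 3·σ_3 = 6(Δ_2 - Δ_1) = -20
Natural end conditions: σ_0 = σ_3 = 0.
Hence σ_0 = 0, σ_1 = -144/37, σ_2 = -77/111, σ_3 = 0.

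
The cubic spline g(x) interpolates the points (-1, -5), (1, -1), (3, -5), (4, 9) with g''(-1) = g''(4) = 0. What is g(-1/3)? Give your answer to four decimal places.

With σ_i denoting the second derivative at x_i, h_i = 2, 2, 1, and Δ_i = (y_(i+1) − y_i)/h_i = 2, -2, 14:
  2·σ_0 + 8·σ_1 + 2·σ_2 = 6(Δ_1 - Δ_0) = -24
  2·σ_1 + 6·σ_2 + 1·σ_3 = 6(Δ_2 - Δ_1) = 96
Natural end conditions: σ_0 = σ_3 = 0.
Solving the tridiagonal system: σ_0 = 0, σ_1 = -84/11, σ_2 = 204/11, σ_3 = 0.
On [-1, 1], g(x) = -5 + 50/11·(x + 1) + 0·(x + 1)² - 7/11·(x + 1)³.
With (x + 1) = 2/3: g(-1/3) = -641/297.

-2.1582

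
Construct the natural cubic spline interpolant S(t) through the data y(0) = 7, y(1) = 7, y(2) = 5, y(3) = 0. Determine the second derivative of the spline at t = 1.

Put M_i = S'' at the i-th knot. Here h = (1, 1, 1) and Δ = (0, -2, -5), so the interior equations h_(i-1)·M_(i-1) + 2(h_(i-1)+h_i)·M_i + h_i·M_(i+1) = 6(Δ_i − Δ_(i-1)) read
  1·M_0 + 4·M_1 + 1·M_2 = 6(Δ_1 - Δ_0) = -12
  1·M_1 + 4·M_2 + 1·M_3 = 6(Δ_2 - Δ_1) = -18
Natural end conditions: M_0 = M_3 = 0.
Solving: M_0 = 0, M_1 = -2, M_2 = -4, M_3 = 0.

-2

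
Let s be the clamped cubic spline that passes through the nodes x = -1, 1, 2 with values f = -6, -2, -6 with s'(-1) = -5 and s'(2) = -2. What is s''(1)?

-14

Put m_i = s'' at the i-th knot. Here h = (2, 1) and Δ = (2, -4), so the interior equations h_(i-1)·m_(i-1) + 2(h_(i-1)+h_i)·m_i + h_i·m_(i+1) = 6(Δ_i − Δ_(i-1)) read
  2·m_0 + 6·m_1 + 1·m_2 = 6(Δ_1 - Δ_0) = -36
Clamped end conditions give two more equations: 2h_0·m_0 + h_0·m_1 = 6(Δ_0 - s'(-1)) = 42 and h_1·m_1 + 2h_1·m_2 = 6(s'(2) - Δ_1) = 12.
Forward elimination and back-substitution give m_0 = 35/2, m_1 = -14, m_2 = 13.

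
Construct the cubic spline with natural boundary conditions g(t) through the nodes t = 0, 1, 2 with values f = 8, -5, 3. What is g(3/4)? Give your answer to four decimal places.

-3.4727

Let M_i = g''(x_i). Step sizes h_i = 1, 1; slopes of the chords Δ_i = (y_(i+1) - y_i)/h_i = -13, 8.
  1·M_0 + 4·M_1 + 1·M_2 = 6(Δ_1 - Δ_0) = 126
Natural end conditions: M_0 = M_2 = 0.
Forward elimination and back-substitution give M_0 = 0, M_1 = 63/2, M_2 = 0.
On [0, 1], g(t) = 8 - 73/4·t + 0·t² + 21/4·t³.
With t = 3/4: g(3/4) = -889/256.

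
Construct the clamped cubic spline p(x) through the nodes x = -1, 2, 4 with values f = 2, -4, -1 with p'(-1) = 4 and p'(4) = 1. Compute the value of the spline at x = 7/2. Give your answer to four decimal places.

-1.8391

Let M_i = p''(x_i). Step sizes h_i = 3, 2; slopes of the chords Δ_i = (y_(i+1) - y_i)/h_i = -2, 3/2.
  3·M_0 + 10·M_1 + 2·M_2 = 6(Δ_1 - Δ_0) = 21
Clamped end conditions give two more equations: 2h_0·M_0 + h_0·M_1 = 6(Δ_0 - p'(-1)) = -36 and h_1·M_1 + 2h_1·M_2 = 6(p'(4) - Δ_1) = -3.
Forward elimination and back-substitution give M_0 = -87/10, M_1 = 27/5, M_2 = -69/20.
On [2, 4], p(x) = -4 - 19/20·(x - 2) + 27/10·(x - 2)² - 59/80·(x - 2)³.
With (x - 2) = 3/2: p(7/2) = -1177/640.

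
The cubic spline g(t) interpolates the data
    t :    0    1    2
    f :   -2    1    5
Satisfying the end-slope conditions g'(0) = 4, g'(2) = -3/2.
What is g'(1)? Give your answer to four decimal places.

With M_i denoting the second derivative at x_i, h_i = 1, 1, and Δ_i = (y_(i+1) − y_i)/h_i = 3, 4:
  1·M_0 + 4·M_1 + 1·M_2 = 6(Δ_1 - Δ_0) = 6
Clamped end conditions give two more equations: 2h_0·M_0 + h_0·M_1 = 6(Δ_0 - g'(0)) = -6 and h_1·M_1 + 2h_1·M_2 = 6(g'(2) - Δ_1) = -33.
Hence M_0 = -29/4, M_1 = 17/2, M_2 = -83/4.
On [1, 2], g'(t) = b_1 + 2c_1·(t - 1) + 3d_1·(t - 1)² with b_1 = Δ_1 - h_1(2M_1 + M_2)/6 = 37/8, c_1 = M_1/2 = 17/4, d_1 = (M_2 - M_1)/(6h_1) = -39/8. So g'(1) = 37/8.

4.6250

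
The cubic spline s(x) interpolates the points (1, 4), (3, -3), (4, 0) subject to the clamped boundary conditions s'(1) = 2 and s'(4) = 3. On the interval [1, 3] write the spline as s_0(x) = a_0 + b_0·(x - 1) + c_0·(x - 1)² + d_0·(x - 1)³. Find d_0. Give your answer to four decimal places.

Write M_i for s''(x_i). With h_i = 2, 1 and divided differences Δ_i = -7/2, 3, the continuity of s' gives the tridiagonal system
  2·M_0 + 6·M_1 + 1·M_2 = 6(Δ_1 - Δ_0) = 39
Clamped end conditions give two more equations: 2h_0·M_0 + h_0·M_1 = 6(Δ_0 - s'(1)) = -33 and h_1·M_1 + 2h_1·M_2 = 6(s'(4) - Δ_1) = 0.
Solving the tridiagonal system: M_0 = -173/12, M_1 = 37/3, M_2 = -37/6.
On [1, 3], with s_0(x) = a_0 + b_0·(x - 1) + c_0·(x - 1)² + d_0·(x - 1)³: c_0 = M_0/2 = -173/24, d_0 = (M_1 - M_0)/(6h_0) = 107/48, b_0 = Δ_0 - h_0(2M_0 + M_1)/6 = 2.

2.2292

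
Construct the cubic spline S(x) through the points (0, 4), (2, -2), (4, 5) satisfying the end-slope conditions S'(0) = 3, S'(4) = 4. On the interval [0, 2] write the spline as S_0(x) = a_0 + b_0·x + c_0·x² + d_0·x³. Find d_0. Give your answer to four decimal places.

Write σ_i for S''(x_i). With h_i = 2, 2 and divided differences Δ_i = -3, 7/2, the continuity of S' gives the tridiagonal system
  2·σ_0 + 8·σ_1 + 2·σ_2 = 6(Δ_1 - Δ_0) = 39
Clamped end conditions give two more equations: 2h_0·σ_0 + h_0·σ_1 = 6(Δ_0 - S'(0)) = -36 and h_1·σ_1 + 2h_1·σ_2 = 6(S'(4) - Δ_1) = 3.
Solving: σ_0 = -109/8, σ_1 = 37/4, σ_2 = -31/8.
On [0, 2], with S_0(x) = a_0 + b_0·x + c_0·x² + d_0·x³: c_0 = σ_0/2 = -109/16, d_0 = (σ_1 - σ_0)/(6h_0) = 61/32, b_0 = Δ_0 - h_0(2σ_0 + σ_1)/6 = 3.

1.9063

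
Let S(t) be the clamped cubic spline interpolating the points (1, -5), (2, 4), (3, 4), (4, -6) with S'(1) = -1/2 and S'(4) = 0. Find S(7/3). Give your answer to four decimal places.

6.1111

Write m_i for S''(x_i). With h_i = 1, 1, 1 and divided differences Δ_i = 9, 0, -10, the continuity of S' gives the tridiagonal system
  1·m_0 + 4·m_1 + 1·m_2 = 6(Δ_1 - Δ_0) = -54
  1·m_1 + 4·m_2 + 1·m_3 = 6(Δ_2 - Δ_1) = -60
Clamped end conditions give two more equations: 2h_0·m_0 + h_0·m_1 = 6(Δ_0 - S'(1)) = 57 and h_2·m_2 + 2h_2·m_3 = 6(S'(4) - Δ_2) = 60.
Forward elimination and back-substitution give m_0 = 112/3, m_1 = -53/3, m_2 = -62/3, m_3 = 121/3.
On [2, 3], S(t) = 4 + 28/3·(t - 2) - 53/6·(t - 2)² - 1/2·(t - 2)³.
With (t - 2) = 1/3: S(7/3) = 55/9.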